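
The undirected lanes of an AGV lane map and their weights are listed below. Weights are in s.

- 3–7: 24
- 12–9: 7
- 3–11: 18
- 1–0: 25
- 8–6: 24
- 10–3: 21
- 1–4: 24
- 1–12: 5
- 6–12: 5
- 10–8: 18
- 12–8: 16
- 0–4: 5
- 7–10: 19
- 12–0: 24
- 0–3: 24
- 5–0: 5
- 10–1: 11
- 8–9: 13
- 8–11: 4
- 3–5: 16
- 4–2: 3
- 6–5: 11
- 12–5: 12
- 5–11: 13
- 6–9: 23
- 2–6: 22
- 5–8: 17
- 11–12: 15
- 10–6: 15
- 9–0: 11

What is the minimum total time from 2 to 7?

53 s

Compare a few routes:
2–4–0–5–3–7: 3+5+5+16+24 = 53
2–4–0–3–7: 3+5+24+24 = 56
2–6–10–7: 22+15+19 = 56
Cheapest is 2–4–0–5–3–7 at 53 s.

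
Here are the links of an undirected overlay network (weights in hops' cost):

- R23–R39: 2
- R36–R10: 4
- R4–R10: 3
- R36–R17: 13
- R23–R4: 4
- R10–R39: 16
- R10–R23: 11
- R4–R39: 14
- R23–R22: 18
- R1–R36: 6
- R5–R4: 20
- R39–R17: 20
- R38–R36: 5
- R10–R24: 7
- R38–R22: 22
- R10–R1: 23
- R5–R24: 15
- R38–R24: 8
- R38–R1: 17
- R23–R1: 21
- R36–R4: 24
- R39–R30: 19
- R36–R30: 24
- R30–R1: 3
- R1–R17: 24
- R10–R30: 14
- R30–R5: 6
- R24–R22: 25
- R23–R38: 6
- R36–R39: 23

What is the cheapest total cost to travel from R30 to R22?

36 hops' cost

Settle nodes by increasing distance from R30:
R30: 0
R1: 3  (via R30)
R5: 6  (via R30)
R36: 9  (via R1)
R10: 13  (via R36)
R38: 14  (via R36)
R4: 16  (via R10)
R39: 19  (via R30)
R23: 20  (via R38)
R24: 20  (via R10)
R17: 22  (via R36)
R22: 36  (via R38)
Shortest route: R30–R1–R36–R38–R22 = 36 hops' cost.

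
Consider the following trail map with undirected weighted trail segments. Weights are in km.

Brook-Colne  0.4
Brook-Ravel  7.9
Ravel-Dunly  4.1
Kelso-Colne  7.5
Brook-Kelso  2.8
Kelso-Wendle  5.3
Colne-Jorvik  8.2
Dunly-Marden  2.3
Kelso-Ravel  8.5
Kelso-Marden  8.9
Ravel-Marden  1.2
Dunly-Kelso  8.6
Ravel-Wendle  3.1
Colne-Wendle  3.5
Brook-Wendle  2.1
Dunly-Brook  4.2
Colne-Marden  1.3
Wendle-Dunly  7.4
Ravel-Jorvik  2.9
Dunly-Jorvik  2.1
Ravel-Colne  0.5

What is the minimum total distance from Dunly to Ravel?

Compare a few routes:
Dunly–Marden–Ravel: 2.3+1.2 = 3.5
Dunly–Marden–Colne–Ravel: 2.3+1.3+0.5 = 4.1
Cheapest is Dunly–Marden–Ravel at 3.5 km.

3.5 km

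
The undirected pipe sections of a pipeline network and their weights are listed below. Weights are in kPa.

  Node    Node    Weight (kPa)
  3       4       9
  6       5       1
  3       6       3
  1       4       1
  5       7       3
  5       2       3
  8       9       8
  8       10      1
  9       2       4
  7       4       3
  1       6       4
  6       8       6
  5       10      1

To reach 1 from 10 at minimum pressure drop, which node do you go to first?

5

Compare a few routes:
10 → 5 → 6 → 1: 1+1+4 = 6
10 → 5 → 7 → 4 → 1: 1+3+3+1 = 8
10 → 8 → 6 → 1: 1+6+4 = 11
The minimum is 6 kPa via 10 → 5 → 6 → 1.
So from 10 the first move is to 5.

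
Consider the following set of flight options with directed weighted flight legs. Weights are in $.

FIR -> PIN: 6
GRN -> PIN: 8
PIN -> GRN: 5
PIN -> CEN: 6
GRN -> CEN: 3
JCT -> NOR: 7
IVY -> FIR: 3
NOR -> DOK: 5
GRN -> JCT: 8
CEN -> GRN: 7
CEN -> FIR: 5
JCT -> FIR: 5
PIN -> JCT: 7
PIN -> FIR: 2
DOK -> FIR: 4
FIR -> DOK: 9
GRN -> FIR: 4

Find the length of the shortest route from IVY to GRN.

$14

Candidate routes:
IVY–FIR–PIN–CEN–GRN: 3+6+6+7 = 22
IVY–FIR–PIN–GRN: 3+6+5 = 14
The minimum is $14 via IVY–FIR–PIN–GRN.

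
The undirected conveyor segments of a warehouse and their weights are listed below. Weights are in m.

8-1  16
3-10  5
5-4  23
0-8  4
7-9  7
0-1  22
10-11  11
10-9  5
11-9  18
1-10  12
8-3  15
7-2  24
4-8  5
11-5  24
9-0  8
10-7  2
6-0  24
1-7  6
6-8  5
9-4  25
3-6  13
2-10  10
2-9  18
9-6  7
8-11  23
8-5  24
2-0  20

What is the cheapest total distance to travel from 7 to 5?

Settle nodes by increasing distance from 7:
7: 0
10: 2  (via 7)
1: 6  (via 7)
3: 7  (via 10)
9: 7  (via 7)
2: 12  (via 10)
11: 13  (via 10)
6: 14  (via 9)
0: 15  (via 9)
8: 19  (via 6)
4: 24  (via 8)
5: 37  (via 11)
Shortest route: 7 → 10 → 11 → 5 = 37 m.

37 m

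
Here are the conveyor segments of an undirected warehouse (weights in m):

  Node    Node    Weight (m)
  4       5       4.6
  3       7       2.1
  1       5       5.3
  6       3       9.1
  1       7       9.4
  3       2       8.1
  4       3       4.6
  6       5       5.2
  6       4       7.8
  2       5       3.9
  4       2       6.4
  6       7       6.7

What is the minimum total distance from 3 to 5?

Enumerating some paths:
3 → 4 → 5: 4.6+4.6 = 9.2
3 → 7 → 6 → 5: 2.1+6.7+5.2 = 14
3 → 6 → 5: 9.1+5.2 = 14.3
3 → 2 → 5: 8.1+3.9 = 12
Cheapest is 3 → 4 → 5 at 9.2 m.

9.2 m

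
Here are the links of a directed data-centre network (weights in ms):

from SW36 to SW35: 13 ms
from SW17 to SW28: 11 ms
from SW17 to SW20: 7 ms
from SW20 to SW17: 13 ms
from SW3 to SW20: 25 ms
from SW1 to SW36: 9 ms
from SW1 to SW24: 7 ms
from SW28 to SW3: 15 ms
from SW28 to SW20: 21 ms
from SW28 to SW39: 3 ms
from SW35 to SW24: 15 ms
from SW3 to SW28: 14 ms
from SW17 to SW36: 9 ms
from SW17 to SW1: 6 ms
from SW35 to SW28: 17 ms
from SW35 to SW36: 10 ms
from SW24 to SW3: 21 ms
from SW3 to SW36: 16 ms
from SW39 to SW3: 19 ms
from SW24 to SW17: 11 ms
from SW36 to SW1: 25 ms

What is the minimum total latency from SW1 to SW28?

Running Dijkstra from SW1:
SW1: 0
SW24: 7  (via SW1)
SW36: 9  (via SW1)
SW17: 18  (via SW24)
SW35: 22  (via SW36)
SW20: 25  (via SW17)
SW3: 28  (via SW24)
SW28: 29  (via SW17)
Shortest route: SW1–SW24–SW17–SW28 = 29 ms.

29 ms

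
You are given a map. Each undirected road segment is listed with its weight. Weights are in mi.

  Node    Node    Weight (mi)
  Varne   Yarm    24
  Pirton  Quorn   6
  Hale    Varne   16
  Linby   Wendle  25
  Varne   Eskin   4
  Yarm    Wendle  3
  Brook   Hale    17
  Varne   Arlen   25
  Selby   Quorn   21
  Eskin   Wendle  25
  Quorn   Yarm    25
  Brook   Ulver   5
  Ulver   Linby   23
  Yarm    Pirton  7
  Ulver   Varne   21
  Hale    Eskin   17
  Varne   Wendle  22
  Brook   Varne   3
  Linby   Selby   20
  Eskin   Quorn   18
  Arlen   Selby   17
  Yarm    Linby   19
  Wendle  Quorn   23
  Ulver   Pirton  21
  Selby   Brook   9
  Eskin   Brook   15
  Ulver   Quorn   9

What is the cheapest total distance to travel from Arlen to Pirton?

Compare a few routes:
Arlen → Selby → Quorn → Pirton: 17+21+6 = 44
Arlen → Selby → Brook → Ulver → Quorn → Pirton: 17+9+5+9+6 = 46
The minimum is 44 mi via Arlen → Selby → Quorn → Pirton.

44 mi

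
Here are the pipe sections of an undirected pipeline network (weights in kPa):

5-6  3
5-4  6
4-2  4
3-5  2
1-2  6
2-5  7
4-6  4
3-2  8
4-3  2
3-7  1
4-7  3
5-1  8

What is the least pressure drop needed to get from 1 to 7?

11 kPa

Enumerating some paths:
1–5–3–7: 8+2+1 = 11
1–2–4–3–7: 6+4+2+1 = 13
1–2–4–7: 6+4+3 = 13
1–2–3–7: 6+8+1 = 15
The minimum is 11 kPa via 1–5–3–7.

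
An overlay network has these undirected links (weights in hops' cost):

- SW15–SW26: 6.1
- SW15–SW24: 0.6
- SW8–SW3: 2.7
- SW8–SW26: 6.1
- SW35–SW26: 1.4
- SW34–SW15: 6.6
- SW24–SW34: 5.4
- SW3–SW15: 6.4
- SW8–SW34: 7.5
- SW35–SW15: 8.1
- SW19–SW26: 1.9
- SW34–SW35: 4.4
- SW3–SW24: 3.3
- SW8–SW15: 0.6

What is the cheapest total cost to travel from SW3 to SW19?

Enumerating some paths:
SW3 → SW8 → SW26 → SW19: 2.7+6.1+1.9 = 10.7
SW3 → SW24 → SW15 → SW26 → SW19: 3.3+0.6+6.1+1.9 = 11.9
SW3 → SW24 → SW15 → SW8 → SW26 → SW19: 3.3+0.6+0.6+6.1+1.9 = 12.5
SW3 → SW8 → SW15 → SW26 → SW19: 2.7+0.6+6.1+1.9 = 11.3
Cheapest is SW3 → SW8 → SW26 → SW19 at 10.7 hops' cost.

10.7 hops' cost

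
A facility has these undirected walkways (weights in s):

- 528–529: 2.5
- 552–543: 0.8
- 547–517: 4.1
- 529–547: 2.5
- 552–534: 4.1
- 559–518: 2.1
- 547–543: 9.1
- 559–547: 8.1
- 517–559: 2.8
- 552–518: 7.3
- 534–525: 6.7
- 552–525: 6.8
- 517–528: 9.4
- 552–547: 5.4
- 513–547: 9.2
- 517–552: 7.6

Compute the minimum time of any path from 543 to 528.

11.2 s

Settle nodes by increasing distance from 543:
543: 0
552: 0.8  (via 543)
534: 4.9  (via 552)
547: 6.2  (via 552)
525: 7.6  (via 552)
518: 8.1  (via 552)
517: 8.4  (via 552)
529: 8.7  (via 547)
559: 10.2  (via 518)
528: 11.2  (via 529)
Shortest route: 543 → 552 → 547 → 529 → 528 = 11.2 s.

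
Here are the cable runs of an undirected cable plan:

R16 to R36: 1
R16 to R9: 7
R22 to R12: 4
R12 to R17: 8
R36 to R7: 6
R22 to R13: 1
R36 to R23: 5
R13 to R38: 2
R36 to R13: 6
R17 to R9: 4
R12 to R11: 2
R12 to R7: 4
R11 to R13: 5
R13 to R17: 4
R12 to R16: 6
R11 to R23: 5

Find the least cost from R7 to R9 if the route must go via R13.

Best R7 to R13: R7–R12–R22–R13 costing 9
Best R13 to R9: R13–R17–R9 costing 8
Total via R13: 9 + 8 = 17.

17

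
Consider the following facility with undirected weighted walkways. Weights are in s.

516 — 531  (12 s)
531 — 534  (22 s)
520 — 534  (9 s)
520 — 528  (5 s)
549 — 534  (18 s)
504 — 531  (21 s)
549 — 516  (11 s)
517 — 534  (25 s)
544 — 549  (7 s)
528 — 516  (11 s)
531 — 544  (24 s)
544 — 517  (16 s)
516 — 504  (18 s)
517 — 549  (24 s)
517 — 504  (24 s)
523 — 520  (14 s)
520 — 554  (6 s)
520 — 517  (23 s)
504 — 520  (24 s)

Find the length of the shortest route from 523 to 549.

Compare a few routes:
523 - 520 - 534 - 549: 14+9+18 = 41
523 - 520 - 517 - 544 - 549: 14+23+16+7 = 60
523 - 520 - 517 - 549: 14+23+24 = 61
The minimum is 41 s via 523 - 520 - 534 - 549.

41 s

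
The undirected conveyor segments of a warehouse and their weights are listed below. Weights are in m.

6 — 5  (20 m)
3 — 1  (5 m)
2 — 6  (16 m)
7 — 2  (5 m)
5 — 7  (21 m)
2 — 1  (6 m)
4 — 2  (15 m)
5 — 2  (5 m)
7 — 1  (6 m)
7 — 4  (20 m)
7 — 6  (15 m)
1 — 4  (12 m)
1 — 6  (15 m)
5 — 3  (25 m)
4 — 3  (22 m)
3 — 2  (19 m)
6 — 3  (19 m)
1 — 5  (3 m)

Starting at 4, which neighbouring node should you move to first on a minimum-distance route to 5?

1

Compare a few routes:
4–1–2–5: 12+6+5 = 23
4–1–5: 12+3 = 15
4–2–5: 15+5 = 20
The minimum is 15 m via 4–1–5.
So from 4 the first move is to 1.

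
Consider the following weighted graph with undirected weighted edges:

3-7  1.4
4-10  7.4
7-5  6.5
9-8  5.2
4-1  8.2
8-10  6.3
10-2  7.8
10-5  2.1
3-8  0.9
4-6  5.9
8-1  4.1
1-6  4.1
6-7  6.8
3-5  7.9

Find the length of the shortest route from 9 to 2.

19.3

Enumerating some paths:
9–8–3–7–5–10–2: 5.2+0.9+1.4+6.5+2.1+7.8 = 23.9
9–8–10–2: 5.2+6.3+7.8 = 19.3
9–8–1–4–10–2: 5.2+4.1+8.2+7.4+7.8 = 32.7
9–8–3–5–10–2: 5.2+0.9+7.9+2.1+7.8 = 23.9
Cheapest is 9–8–10–2 at 19.3.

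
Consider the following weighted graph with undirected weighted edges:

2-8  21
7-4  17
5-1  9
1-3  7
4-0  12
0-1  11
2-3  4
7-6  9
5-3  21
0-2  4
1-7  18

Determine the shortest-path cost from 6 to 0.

Settle nodes by increasing distance from 6:
6: 0
7: 9  (via 6)
4: 26  (via 7)
1: 27  (via 7)
3: 34  (via 1)
5: 36  (via 1)
0: 38  (via 4)
Shortest route: 6–7–4–0 = 38.

38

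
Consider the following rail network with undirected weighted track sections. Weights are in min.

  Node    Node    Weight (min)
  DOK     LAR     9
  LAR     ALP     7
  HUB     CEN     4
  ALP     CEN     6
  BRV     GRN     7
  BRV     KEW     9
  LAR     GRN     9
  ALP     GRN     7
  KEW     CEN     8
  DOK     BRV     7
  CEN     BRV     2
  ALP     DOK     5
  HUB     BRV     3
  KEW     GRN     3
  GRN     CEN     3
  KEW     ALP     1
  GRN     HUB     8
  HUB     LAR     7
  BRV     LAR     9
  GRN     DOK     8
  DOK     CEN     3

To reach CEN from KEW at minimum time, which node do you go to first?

Compare a few routes:
KEW → GRN → CEN: 3+3 = 6
KEW → CEN: 8 = 8
KEW → ALP → DOK → CEN: 1+5+3 = 9
KEW → ALP → CEN: 1+6 = 7
Cheapest is KEW → GRN → CEN at 6 min.
So from KEW the first move is to GRN.

GRN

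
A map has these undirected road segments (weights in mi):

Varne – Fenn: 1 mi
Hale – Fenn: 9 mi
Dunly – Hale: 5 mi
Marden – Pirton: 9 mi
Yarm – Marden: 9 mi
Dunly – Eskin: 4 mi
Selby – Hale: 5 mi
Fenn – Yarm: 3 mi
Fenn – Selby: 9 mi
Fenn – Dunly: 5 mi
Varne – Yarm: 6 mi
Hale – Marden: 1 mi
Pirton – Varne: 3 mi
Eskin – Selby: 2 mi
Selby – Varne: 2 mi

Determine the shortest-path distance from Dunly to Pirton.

Enumerating some paths:
Dunly–Eskin–Selby–Varne–Pirton: 4+2+2+3 = 11
Dunly–Fenn–Varne–Pirton: 5+1+3 = 9
Cheapest is Dunly–Fenn–Varne–Pirton at 9 mi.

9 mi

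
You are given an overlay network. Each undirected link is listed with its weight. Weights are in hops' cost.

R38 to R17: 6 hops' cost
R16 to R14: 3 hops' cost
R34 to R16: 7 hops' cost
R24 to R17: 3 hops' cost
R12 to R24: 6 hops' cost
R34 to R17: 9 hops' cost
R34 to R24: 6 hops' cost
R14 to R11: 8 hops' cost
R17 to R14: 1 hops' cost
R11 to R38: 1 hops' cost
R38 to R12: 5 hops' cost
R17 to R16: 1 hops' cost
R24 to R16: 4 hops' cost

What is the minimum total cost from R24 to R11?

Enumerating some paths:
R24 - R12 - R38 - R11: 6+5+1 = 12
R24 - R17 - R38 - R11: 3+6+1 = 10
R24 - R17 - R14 - R11: 3+1+8 = 12
Cheapest is R24 - R17 - R38 - R11 at 10 hops' cost.

10 hops' cost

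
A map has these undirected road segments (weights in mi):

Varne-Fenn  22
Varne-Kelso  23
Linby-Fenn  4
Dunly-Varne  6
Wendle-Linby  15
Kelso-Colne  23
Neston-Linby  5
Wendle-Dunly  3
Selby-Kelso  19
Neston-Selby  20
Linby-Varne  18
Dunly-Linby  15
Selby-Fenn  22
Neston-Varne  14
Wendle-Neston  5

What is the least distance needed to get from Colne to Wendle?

55 mi

Compare a few routes:
Colne–Kelso–Selby–Neston–Wendle: 23+19+20+5 = 67
Colne–Kelso–Varne–Neston–Wendle: 23+23+14+5 = 65
Colne–Kelso–Varne–Linby–Neston–Wendle: 23+23+18+5+5 = 74
Colne–Kelso–Varne–Dunly–Wendle: 23+23+6+3 = 55
The minimum is 55 mi via Colne–Kelso–Varne–Dunly–Wendle.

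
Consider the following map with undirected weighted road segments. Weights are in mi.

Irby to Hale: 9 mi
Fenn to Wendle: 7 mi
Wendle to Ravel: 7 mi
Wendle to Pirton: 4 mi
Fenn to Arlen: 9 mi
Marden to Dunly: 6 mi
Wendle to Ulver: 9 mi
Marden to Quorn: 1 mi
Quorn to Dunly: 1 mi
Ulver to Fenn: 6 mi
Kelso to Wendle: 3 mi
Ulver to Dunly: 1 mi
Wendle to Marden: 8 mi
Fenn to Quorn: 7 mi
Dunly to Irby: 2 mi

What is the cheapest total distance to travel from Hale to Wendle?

Candidate routes:
Hale–Irby–Dunly–Marden–Wendle: 9+2+6+8 = 25
Hale–Irby–Dunly–Ulver–Wendle: 9+2+1+9 = 21
Hale–Irby–Dunly–Quorn–Fenn–Wendle: 9+2+1+7+7 = 26
Hale–Irby–Dunly–Ulver–Fenn–Wendle: 9+2+1+6+7 = 25
The minimum is 21 mi via Hale–Irby–Dunly–Ulver–Wendle.

21 mi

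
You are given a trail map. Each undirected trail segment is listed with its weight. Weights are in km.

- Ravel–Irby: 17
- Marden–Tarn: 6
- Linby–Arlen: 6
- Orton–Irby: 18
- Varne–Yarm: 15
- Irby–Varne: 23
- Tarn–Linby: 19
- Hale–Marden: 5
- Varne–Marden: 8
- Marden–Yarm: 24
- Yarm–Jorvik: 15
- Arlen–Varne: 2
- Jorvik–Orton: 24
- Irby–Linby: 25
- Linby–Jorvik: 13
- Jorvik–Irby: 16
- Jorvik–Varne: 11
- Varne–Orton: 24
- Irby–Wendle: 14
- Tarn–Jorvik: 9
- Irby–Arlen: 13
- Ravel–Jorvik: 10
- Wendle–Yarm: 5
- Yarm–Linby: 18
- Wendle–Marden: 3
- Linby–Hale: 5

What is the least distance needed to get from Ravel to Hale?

Settle nodes by increasing distance from Ravel:
Ravel: 0
Jorvik: 10  (via Ravel)
Irby: 17  (via Ravel)
Tarn: 19  (via Jorvik)
Varne: 21  (via Jorvik)
Arlen: 23  (via Varne)
Linby: 23  (via Jorvik)
Yarm: 25  (via Jorvik)
Marden: 25  (via Tarn)
Hale: 28  (via Linby)
Shortest route: Ravel–Jorvik–Linby–Hale = 28 km.

28 km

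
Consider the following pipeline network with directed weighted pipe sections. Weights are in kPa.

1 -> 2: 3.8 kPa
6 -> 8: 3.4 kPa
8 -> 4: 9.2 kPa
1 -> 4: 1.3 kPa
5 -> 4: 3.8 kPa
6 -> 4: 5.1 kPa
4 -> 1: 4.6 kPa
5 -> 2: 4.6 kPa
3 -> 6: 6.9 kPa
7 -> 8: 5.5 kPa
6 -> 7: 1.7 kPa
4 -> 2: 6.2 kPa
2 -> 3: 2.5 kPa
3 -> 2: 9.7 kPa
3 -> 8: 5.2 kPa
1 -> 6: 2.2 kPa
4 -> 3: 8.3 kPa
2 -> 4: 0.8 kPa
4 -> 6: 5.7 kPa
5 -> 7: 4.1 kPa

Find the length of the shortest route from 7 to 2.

Running Dijkstra from 7:
7: 0
8: 5.5  (via 7)
4: 14.7  (via 8)
1: 19.3  (via 4)
6: 20.4  (via 4)
2: 20.9  (via 4)
Shortest route: 7 → 8 → 4 → 2 = 20.9 kPa.

20.9 kPa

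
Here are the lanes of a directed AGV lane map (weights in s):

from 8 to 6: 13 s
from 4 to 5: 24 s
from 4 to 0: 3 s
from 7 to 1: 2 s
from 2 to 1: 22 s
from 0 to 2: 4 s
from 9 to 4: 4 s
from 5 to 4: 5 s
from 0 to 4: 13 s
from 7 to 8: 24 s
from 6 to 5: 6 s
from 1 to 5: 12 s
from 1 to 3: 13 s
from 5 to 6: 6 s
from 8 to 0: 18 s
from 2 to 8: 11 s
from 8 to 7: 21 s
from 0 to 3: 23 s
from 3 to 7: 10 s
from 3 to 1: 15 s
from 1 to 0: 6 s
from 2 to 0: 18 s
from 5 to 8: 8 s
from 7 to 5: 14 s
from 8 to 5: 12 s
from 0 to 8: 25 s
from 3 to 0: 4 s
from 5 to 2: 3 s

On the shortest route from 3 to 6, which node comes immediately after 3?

Enumerating some paths:
3 → 7 → 5 → 6: 10+14+6 = 30
3 → 0 → 2 → 8 → 6: 4+4+11+13 = 32
The minimum is 30 s via 3 → 7 → 5 → 6.
So from 3 the first move is to 7.

7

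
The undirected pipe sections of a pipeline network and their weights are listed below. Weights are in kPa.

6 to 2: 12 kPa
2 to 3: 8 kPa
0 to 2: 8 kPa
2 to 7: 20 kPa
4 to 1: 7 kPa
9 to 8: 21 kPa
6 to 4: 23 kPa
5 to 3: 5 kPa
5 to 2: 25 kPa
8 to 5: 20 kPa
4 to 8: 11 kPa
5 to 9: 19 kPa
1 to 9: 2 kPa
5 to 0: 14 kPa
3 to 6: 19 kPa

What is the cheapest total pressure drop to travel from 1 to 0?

35 kPa

Shortest distances from 1:
1: 0
9: 2  (via 1)
4: 7  (via 1)
8: 18  (via 4)
5: 21  (via 9)
3: 26  (via 5)
6: 30  (via 4)
2: 34  (via 3)
0: 35  (via 5)
Shortest route: 1 → 9 → 5 → 0 = 35 kPa.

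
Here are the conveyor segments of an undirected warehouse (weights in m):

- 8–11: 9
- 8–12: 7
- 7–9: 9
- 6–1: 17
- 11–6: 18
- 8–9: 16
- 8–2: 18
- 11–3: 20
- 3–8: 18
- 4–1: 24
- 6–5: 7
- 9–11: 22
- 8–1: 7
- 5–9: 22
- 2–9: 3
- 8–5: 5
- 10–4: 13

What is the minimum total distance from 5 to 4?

Running Dijkstra from 5:
5: 0
8: 5  (via 5)
6: 7  (via 5)
1: 12  (via 8)
12: 12  (via 8)
11: 14  (via 8)
9: 21  (via 8)
2: 23  (via 8)
3: 23  (via 8)
7: 30  (via 9)
4: 36  (via 1)
Shortest route: 5 → 8 → 1 → 4 = 36 m.

36 m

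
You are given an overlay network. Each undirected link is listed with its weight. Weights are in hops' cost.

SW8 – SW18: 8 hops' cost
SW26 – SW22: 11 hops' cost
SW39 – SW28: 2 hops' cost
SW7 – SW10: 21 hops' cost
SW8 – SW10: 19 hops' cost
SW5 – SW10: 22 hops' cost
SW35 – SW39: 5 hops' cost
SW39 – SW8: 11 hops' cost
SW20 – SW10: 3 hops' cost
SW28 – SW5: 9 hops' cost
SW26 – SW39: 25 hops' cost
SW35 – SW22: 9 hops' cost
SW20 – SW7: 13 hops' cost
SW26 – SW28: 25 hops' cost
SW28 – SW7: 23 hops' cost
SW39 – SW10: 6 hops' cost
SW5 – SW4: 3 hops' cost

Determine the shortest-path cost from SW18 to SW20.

Running Dijkstra from SW18:
SW18: 0
SW8: 8  (via SW18)
SW39: 19  (via SW8)
SW28: 21  (via SW39)
SW35: 24  (via SW39)
SW10: 25  (via SW39)
SW20: 28  (via SW10)
Shortest route: SW18–SW8–SW39–SW10–SW20 = 28 hops' cost.

28 hops' cost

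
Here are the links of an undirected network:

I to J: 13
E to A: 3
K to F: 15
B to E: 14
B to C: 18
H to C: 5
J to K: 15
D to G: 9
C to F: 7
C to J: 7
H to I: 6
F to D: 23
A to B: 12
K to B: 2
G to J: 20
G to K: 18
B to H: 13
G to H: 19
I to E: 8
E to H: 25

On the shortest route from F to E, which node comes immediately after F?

C

Candidate routes:
F - C - H - I - E: 7+5+6+8 = 26
F - K - B - A - E: 15+2+12+3 = 32
F - K - B - E: 15+2+14 = 31
Cheapest is F - C - H - I - E at 26.
So from F the first move is to C.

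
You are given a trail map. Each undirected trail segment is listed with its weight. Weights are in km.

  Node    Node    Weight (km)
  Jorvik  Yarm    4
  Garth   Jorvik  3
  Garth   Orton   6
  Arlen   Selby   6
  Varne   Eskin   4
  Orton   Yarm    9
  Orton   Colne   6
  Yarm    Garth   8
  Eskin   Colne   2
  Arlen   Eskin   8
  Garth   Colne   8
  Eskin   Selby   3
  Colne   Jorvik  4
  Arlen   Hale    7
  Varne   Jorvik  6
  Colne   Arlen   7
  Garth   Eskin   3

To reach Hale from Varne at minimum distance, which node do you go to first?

Eskin

Compare a few routes:
Varne → Eskin → Selby → Arlen → Hale: 4+3+6+7 = 20
Varne → Eskin → Arlen → Hale: 4+8+7 = 19
Varne → Eskin → Colne → Arlen → Hale: 4+2+7+7 = 20
Cheapest is Varne → Eskin → Arlen → Hale at 19 km.
So from Varne the first move is to Eskin.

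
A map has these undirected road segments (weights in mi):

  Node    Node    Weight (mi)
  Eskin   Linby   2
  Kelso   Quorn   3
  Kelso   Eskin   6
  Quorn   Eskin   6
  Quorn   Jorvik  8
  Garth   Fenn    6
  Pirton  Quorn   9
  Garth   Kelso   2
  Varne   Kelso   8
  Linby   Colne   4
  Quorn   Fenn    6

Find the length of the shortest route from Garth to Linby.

10 mi

Enumerating some paths:
Garth - Fenn - Quorn - Eskin - Linby: 6+6+6+2 = 20
Garth - Kelso - Quorn - Eskin - Linby: 2+3+6+2 = 13
Garth - Kelso - Eskin - Linby: 2+6+2 = 10
Garth - Fenn - Quorn - Kelso - Eskin - Linby: 6+6+3+6+2 = 23
Cheapest is Garth - Kelso - Eskin - Linby at 10 mi.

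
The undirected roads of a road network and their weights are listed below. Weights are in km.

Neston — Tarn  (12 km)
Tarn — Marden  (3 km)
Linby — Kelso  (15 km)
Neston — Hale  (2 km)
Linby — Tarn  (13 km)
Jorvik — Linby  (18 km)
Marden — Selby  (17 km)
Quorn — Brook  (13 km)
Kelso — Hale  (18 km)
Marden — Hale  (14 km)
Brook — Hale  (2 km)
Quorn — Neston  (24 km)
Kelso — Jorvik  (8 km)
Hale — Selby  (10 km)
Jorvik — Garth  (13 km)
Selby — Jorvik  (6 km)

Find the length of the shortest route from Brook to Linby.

Candidate routes:
Brook - Hale - Kelso - Linby: 2+18+15 = 35
Brook - Hale - Neston - Tarn - Linby: 2+2+12+13 = 29
Brook - Hale - Marden - Tarn - Linby: 2+14+3+13 = 32
Brook - Hale - Selby - Jorvik - Linby: 2+10+6+18 = 36
Cheapest is Brook - Hale - Neston - Tarn - Linby at 29 km.

29 km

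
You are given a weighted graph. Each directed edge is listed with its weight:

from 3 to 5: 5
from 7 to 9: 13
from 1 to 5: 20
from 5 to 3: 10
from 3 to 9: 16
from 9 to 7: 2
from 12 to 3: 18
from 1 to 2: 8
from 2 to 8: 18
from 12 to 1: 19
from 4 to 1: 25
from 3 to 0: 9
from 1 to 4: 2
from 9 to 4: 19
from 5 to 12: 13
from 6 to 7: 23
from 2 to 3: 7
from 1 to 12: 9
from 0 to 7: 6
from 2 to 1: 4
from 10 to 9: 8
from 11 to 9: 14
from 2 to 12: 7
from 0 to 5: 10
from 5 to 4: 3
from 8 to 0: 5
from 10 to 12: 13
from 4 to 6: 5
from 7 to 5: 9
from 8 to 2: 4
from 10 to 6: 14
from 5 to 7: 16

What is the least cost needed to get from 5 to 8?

54

Candidate routes:
5 → 12 → 1 → 2 → 8: 13+19+8+18 = 58
5 → 4 → 1 → 2 → 8: 3+25+8+18 = 54
5 → 3 → 9 → 4 → 1 → 2 → 8: 10+16+19+25+8+18 = 96
5 → 7 → 9 → 4 → 1 → 2 → 8: 16+13+19+25+8+18 = 99
The minimum is 54 via 5 → 4 → 1 → 2 → 8.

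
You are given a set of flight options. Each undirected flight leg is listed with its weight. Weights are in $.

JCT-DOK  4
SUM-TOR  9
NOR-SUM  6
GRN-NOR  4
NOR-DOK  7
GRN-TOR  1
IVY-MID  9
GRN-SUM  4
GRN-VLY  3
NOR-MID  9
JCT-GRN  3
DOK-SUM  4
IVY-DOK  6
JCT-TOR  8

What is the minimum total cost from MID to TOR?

Candidate routes:
MID–NOR–SUM–GRN–TOR: 9+6+4+1 = 20
MID–NOR–GRN–TOR: 9+4+1 = 14
The minimum is $14 via MID–NOR–GRN–TOR.

$14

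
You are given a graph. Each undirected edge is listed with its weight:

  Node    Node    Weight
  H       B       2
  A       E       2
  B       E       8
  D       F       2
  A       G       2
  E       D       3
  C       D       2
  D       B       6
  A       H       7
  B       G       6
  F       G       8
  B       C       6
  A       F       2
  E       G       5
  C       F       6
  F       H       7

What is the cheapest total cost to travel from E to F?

4

Candidate routes:
E–D–F: 3+2 = 5
E–A–F: 2+2 = 4
The minimum is 4 via E–A–F.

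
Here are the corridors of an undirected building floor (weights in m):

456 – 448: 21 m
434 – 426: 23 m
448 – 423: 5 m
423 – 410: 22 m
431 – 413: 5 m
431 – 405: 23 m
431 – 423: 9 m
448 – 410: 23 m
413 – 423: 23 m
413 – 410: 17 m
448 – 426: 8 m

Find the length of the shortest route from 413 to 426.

Candidate routes:
413–423–448–426: 23+5+8 = 36
413–431–423–448–426: 5+9+5+8 = 27
413–410–448–426: 17+23+8 = 48
Cheapest is 413–431–423–448–426 at 27 m.

27 m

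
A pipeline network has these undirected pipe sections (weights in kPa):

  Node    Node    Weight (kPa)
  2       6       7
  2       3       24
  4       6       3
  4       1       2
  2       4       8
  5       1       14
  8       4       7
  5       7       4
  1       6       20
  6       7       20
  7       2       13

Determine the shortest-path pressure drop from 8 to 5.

Compare a few routes:
8–4–1–5: 7+2+14 = 23
8–4–6–2–7–5: 7+3+7+13+4 = 34
8–4–2–7–5: 7+8+13+4 = 32
8–4–6–7–5: 7+3+20+4 = 34
The minimum is 23 kPa via 8–4–1–5.

23 kPa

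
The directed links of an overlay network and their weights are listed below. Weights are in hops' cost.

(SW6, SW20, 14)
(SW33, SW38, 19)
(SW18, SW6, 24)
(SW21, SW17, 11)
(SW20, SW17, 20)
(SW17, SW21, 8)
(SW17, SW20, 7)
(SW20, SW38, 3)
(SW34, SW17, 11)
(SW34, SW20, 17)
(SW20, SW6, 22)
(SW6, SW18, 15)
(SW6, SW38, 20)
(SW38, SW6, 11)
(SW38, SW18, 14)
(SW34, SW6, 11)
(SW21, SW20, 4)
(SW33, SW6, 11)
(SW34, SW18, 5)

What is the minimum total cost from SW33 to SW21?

Candidate routes:
SW33 → SW6 → SW20 → SW17 → SW21: 11+14+20+8 = 53
SW33 → SW38 → SW6 → SW20 → SW17 → SW21: 19+11+14+20+8 = 72
The minimum is 53 hops' cost via SW33 → SW6 → SW20 → SW17 → SW21.

53 hops' cost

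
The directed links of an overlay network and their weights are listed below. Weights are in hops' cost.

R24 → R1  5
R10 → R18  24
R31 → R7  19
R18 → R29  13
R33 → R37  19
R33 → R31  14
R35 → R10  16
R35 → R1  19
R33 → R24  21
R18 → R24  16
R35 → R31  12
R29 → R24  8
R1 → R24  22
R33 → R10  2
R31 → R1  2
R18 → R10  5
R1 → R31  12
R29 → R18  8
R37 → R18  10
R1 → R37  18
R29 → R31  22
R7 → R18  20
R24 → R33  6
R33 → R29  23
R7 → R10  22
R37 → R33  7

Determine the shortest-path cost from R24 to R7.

Compare a few routes:
R24 → R1 → R37 → R33 → R31 → R7: 5+18+7+14+19 = 63
R24 → R33 → R29 → R31 → R7: 6+23+22+19 = 70
R24 → R33 → R31 → R7: 6+14+19 = 39
R24 → R1 → R31 → R7: 5+12+19 = 36
The minimum is 36 hops' cost via R24 → R1 → R31 → R7.

36 hops' cost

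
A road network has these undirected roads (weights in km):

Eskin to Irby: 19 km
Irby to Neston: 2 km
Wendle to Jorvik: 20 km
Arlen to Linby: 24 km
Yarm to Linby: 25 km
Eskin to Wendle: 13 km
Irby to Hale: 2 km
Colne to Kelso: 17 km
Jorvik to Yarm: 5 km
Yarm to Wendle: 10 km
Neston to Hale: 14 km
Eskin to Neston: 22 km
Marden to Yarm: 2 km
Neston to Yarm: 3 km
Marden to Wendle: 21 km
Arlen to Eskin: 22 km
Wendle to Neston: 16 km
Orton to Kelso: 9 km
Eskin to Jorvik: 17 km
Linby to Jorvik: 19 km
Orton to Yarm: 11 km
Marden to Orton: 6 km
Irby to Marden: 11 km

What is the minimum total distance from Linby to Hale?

Running Dijkstra from Linby:
Linby: 0
Jorvik: 19  (via Linby)
Arlen: 24  (via Linby)
Yarm: 24  (via Jorvik)
Marden: 26  (via Yarm)
Neston: 27  (via Yarm)
Irby: 29  (via Neston)
Hale: 31  (via Irby)
Shortest route: Linby–Jorvik–Yarm–Neston–Irby–Hale = 31 km.

31 km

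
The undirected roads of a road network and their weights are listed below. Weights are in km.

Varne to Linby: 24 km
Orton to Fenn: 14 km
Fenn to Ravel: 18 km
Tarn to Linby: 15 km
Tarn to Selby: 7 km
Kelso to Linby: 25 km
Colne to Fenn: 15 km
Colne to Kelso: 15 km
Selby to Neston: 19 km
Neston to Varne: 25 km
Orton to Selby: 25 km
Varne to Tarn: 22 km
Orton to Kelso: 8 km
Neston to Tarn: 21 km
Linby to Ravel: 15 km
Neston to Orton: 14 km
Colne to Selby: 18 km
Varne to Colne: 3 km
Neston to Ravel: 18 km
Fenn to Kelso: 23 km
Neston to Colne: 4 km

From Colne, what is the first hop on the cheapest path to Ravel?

Enumerating some paths:
Colne–Varne–Linby–Ravel: 3+24+15 = 42
Colne–Fenn–Ravel: 15+18 = 33
Colne–Neston–Ravel: 4+18 = 22
The minimum is 22 km via Colne–Neston–Ravel.
So from Colne the first move is to Neston.

Neston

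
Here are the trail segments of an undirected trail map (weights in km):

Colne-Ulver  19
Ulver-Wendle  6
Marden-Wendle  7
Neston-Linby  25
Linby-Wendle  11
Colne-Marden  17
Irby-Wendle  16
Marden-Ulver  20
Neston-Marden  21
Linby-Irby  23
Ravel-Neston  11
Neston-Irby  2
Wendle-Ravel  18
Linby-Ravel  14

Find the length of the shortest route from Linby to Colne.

35 km

Running Dijkstra from Linby:
Linby: 0
Wendle: 11  (via Linby)
Ravel: 14  (via Linby)
Ulver: 17  (via Wendle)
Marden: 18  (via Wendle)
Irby: 23  (via Linby)
Neston: 25  (via Linby)
Colne: 35  (via Marden)
Shortest route: Linby → Wendle → Marden → Colne = 35 km.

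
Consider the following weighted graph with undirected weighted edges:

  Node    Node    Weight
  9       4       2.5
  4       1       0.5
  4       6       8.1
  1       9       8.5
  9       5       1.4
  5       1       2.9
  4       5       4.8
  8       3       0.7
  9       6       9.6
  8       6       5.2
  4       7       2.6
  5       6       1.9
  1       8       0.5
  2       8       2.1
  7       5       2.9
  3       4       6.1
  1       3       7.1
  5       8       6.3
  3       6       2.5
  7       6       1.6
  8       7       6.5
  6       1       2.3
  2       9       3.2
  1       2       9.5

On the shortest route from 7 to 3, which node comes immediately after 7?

6

Enumerating some paths:
7–6–3: 1.6+2.5 = 4.1
7–6–1–8–3: 1.6+2.3+0.5+0.7 = 5.1
7–5–1–8–3: 2.9+2.9+0.5+0.7 = 7
7–4–1–8–3: 2.6+0.5+0.5+0.7 = 4.3
Cheapest is 7–6–3 at 4.1.
So from 7 the first move is to 6.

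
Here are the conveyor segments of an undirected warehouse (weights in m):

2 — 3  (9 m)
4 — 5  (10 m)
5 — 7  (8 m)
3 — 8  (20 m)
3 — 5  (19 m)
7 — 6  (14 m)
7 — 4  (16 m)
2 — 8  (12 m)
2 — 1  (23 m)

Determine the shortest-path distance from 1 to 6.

73 m

Running Dijkstra from 1:
1: 0
2: 23  (via 1)
3: 32  (via 2)
8: 35  (via 2)
5: 51  (via 3)
7: 59  (via 5)
4: 61  (via 5)
6: 73  (via 7)
Shortest route: 1 → 2 → 3 → 5 → 7 → 6 = 73 m.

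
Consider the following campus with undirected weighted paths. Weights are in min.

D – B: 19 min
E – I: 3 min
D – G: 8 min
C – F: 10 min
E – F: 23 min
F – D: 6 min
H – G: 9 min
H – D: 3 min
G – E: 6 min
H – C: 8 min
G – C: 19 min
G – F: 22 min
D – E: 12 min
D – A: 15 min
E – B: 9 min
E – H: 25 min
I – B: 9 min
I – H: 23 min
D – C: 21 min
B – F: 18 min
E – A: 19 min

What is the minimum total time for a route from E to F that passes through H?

24 min

Best E to H: E → G → H costing 15
Shortest H→F: H → D → F = 9
Total via H: 15 + 9 = 24 min.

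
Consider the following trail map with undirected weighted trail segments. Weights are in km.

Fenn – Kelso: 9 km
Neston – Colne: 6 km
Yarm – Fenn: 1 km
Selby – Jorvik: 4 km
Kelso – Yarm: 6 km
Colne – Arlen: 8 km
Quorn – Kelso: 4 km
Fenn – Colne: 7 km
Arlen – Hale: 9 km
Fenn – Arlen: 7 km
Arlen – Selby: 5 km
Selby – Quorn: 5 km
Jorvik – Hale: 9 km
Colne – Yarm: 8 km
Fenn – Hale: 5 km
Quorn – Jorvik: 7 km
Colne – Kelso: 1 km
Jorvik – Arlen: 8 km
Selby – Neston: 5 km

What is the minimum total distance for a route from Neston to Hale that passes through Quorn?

Best Neston to Quorn: Neston–Selby–Quorn costing 10
Shortest Quorn→Hale: Quorn–Jorvik–Hale = 16
Total via Quorn: 10 + 16 = 26 km.

26 km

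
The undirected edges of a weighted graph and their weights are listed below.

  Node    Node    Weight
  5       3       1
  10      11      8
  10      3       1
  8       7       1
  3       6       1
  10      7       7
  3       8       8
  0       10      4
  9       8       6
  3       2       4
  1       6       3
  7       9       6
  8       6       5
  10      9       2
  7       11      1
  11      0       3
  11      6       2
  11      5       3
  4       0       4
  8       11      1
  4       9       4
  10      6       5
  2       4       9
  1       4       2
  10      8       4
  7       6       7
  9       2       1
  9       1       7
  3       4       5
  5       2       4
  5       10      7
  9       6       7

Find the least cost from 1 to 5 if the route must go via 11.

Best 1 to 11: 1 → 6 → 11 costing 5
Shortest 11→5: 11 → 5 = 3
Total via 11: 5 + 3 = 8.

8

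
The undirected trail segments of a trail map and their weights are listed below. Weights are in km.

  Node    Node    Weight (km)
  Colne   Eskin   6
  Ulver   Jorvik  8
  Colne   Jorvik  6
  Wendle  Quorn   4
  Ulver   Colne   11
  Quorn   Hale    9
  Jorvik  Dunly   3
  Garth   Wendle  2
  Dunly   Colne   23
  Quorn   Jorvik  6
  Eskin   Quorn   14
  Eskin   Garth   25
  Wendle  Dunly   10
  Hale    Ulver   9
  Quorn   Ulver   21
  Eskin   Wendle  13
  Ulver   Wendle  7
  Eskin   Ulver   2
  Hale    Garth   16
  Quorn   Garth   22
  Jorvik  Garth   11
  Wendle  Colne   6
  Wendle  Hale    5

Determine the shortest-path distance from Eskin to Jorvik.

Settle nodes by increasing distance from Eskin:
Eskin: 0
Ulver: 2  (via Eskin)
Colne: 6  (via Eskin)
Wendle: 9  (via Ulver)
Jorvik: 10  (via Ulver)
Shortest route: Eskin–Ulver–Jorvik = 10 km.

10 km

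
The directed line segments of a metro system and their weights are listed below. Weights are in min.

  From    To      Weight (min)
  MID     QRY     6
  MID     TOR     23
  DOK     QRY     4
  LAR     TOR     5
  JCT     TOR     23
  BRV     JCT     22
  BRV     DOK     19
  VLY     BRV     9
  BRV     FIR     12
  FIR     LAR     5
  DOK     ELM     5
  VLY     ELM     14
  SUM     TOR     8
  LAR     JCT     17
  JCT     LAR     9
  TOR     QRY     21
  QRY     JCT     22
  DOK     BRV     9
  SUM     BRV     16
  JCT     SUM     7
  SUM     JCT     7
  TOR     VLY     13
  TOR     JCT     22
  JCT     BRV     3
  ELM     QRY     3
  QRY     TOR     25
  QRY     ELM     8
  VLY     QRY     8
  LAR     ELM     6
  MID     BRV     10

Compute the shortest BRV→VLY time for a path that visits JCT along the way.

49 min

Shortest BRV→JCT: BRV → JCT = 22
Shortest JCT→VLY: JCT → LAR → TOR → VLY = 27
Total via JCT: 22 + 27 = 49 min.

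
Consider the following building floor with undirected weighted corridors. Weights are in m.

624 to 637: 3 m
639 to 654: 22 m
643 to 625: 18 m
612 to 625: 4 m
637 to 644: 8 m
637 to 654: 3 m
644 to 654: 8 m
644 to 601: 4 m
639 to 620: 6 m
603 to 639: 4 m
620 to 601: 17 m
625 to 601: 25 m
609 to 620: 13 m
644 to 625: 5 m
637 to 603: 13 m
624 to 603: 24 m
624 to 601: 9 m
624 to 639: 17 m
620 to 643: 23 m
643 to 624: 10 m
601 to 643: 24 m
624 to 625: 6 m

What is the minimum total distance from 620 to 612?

Candidate routes:
620 - 601 - 644 - 625 - 612: 17+4+5+4 = 30
620 - 639 - 624 - 625 - 612: 6+17+6+4 = 33
The minimum is 30 m via 620 - 601 - 644 - 625 - 612.

30 m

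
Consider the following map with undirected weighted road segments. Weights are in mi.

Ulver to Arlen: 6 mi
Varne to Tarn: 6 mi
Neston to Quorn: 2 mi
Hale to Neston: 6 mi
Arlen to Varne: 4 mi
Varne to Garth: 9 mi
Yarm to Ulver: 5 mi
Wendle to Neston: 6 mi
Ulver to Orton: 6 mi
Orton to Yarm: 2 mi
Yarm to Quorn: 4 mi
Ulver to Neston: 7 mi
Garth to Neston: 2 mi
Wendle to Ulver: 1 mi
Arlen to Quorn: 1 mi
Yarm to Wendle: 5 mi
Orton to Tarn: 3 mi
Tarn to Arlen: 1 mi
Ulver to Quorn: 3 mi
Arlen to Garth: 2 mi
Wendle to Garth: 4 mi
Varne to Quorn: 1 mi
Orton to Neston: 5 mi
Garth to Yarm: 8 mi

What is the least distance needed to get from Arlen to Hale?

9 mi

Settle nodes by increasing distance from Arlen:
Arlen: 0
Quorn: 1  (via Arlen)
Tarn: 1  (via Arlen)
Garth: 2  (via Arlen)
Varne: 2  (via Quorn)
Neston: 3  (via Quorn)
Orton: 4  (via Tarn)
Ulver: 4  (via Quorn)
Wendle: 5  (via Ulver)
Yarm: 5  (via Quorn)
Hale: 9  (via Neston)
Shortest route: Arlen → Quorn → Neston → Hale = 9 mi.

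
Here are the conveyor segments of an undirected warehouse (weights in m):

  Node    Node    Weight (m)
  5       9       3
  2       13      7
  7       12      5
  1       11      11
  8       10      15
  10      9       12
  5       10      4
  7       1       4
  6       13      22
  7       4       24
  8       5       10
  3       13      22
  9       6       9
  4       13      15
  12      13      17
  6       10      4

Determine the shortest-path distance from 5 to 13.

30 m

Candidate routes:
5–10–6–13: 4+4+22 = 30
5–9–6–13: 3+9+22 = 34
Cheapest is 5–10–6–13 at 30 m.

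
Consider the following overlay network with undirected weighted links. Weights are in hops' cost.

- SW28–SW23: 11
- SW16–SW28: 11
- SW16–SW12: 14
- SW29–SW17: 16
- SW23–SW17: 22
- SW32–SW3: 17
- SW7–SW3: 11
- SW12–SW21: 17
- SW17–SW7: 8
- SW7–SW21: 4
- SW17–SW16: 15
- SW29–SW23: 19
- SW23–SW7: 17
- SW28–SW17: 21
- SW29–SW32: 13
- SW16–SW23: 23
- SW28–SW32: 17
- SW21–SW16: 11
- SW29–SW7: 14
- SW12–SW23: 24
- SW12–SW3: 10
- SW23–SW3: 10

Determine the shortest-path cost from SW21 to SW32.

Settle nodes by increasing distance from SW21:
SW21: 0
SW7: 4  (via SW21)
SW16: 11  (via SW21)
SW17: 12  (via SW7)
SW3: 15  (via SW7)
SW12: 17  (via SW21)
SW29: 18  (via SW7)
SW23: 21  (via SW7)
SW28: 22  (via SW16)
SW32: 31  (via SW29)
Shortest route: SW21 → SW7 → SW29 → SW32 = 31 hops' cost.

31 hops' cost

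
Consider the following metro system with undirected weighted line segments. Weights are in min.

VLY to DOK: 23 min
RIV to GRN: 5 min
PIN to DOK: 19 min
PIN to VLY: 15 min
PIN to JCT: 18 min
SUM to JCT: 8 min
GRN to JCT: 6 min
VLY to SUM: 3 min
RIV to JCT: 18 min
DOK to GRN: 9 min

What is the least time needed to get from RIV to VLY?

Compare a few routes:
RIV → GRN → JCT → PIN → VLY: 5+6+18+15 = 44
RIV → GRN → DOK → VLY: 5+9+23 = 37
RIV → JCT → SUM → VLY: 18+8+3 = 29
RIV → GRN → JCT → SUM → VLY: 5+6+8+3 = 22
The minimum is 22 min via RIV → GRN → JCT → SUM → VLY.

22 min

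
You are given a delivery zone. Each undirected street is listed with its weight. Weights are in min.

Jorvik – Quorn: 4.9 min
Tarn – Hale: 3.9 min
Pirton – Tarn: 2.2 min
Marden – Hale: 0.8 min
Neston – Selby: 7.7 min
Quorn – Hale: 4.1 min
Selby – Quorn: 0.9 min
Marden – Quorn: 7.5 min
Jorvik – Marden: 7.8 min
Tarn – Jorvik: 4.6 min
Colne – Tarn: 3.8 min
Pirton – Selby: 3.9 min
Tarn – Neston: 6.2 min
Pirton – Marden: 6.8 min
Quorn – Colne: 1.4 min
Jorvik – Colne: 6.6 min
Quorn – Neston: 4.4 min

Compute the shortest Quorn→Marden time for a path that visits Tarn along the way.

Best Quorn to Tarn: Quorn → Colne → Tarn costing 5.2
Shortest Tarn→Marden: Tarn → Hale → Marden = 4.7
Total via Tarn: 5.2 + 4.7 = 9.9 min.

9.9 min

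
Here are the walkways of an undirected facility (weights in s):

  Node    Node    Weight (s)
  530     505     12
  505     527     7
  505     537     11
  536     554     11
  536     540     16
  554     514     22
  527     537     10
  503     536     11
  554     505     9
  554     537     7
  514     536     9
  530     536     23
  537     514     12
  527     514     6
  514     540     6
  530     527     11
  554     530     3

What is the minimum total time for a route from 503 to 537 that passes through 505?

Best 503 to 505: 503 → 536 → 554 → 505 costing 31
Shortest 505→537: 505 → 537 = 11
Total via 505: 31 + 11 = 42 s.

42 s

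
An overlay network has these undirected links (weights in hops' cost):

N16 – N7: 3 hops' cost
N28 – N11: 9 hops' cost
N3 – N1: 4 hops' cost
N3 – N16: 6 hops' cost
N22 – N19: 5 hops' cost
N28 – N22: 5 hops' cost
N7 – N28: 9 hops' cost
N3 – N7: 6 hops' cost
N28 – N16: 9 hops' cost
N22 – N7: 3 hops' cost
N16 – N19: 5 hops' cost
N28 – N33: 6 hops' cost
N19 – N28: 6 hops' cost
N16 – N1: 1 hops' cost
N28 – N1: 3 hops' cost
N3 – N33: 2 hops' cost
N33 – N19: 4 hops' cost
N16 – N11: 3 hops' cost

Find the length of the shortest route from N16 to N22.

6 hops' cost

Running Dijkstra from N16:
N16: 0
N1: 1  (via N16)
N7: 3  (via N16)
N11: 3  (via N16)
N28: 4  (via N1)
N3: 5  (via N1)
N19: 5  (via N16)
N22: 6  (via N7)
Shortest route: N16–N7–N22 = 6 hops' cost.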